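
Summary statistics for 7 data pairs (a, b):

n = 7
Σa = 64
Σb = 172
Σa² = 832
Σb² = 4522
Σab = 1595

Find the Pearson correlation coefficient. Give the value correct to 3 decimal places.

0.083

r = (nΣab − ΣaΣb) / √[(nΣa² − (Σa)²)(nΣb² − (Σb)²)]
Numerator: 7×1595 − 64×172 = 157
Denominator: √[(5824 − 4096)(31654 − 29584)] = √[1728 × 2070] = 1891.2853
r = 157 / 1891.2853 ≈ 0.083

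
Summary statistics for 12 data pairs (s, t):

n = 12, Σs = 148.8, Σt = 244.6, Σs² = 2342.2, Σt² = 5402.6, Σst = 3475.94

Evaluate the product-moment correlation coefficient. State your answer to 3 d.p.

r = (nΣst − ΣsΣt) / √[(nΣs² − (Σs)²)(nΣt² − (Σt)²)]
Numerator: 12×3475.94 − 148.8×244.6 = 5314.8
Denominator: √[(28106.4 − 22141.44)(64831.2 − 59829.16)] = √[5964.96 × 5002.04] = 5462.3226
r = 5314.8 / 5462.3226 ≈ 0.973

0.973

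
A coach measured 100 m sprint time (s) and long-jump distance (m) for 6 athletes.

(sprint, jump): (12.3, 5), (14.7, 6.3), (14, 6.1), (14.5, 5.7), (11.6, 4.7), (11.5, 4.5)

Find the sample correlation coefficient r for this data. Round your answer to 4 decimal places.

0.9565

n = 6, Σx = 78.6, Σy = 32.3, Σx² = 1040.44, Σy² = 176.73, Σxy = 428.43
nΣxy − ΣxΣy = 2570.58 − 2538.78 = 31.8
nΣx² − (Σx)² = 6242.64 − 6177.96 = 64.68; nΣy² − (Σy)² = 1060.38 − 1043.29 = 17.09
r = 31.8 / √(64.68 × 17.09) = 31.8 / 33.2473 ≈ 0.9565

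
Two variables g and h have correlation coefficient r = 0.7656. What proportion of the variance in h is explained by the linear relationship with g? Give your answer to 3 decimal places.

r² = (0.7656)² = 0.586

0.586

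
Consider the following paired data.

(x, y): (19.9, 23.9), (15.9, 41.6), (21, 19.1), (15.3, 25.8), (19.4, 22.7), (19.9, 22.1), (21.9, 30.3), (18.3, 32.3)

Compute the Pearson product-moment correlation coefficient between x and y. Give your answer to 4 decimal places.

-0.5044

n = 8, Σx = 151.6, Σy = 217.8, Σx² = 2910.78, Σy² = 6297.3, Σxy = 4067.72
nΣxy − ΣxΣy = 32541.76 − 33018.48 = -476.72
nΣx² − (Σx)² = 23286.24 − 22982.56 = 303.68; nΣy² − (Σy)² = 50378.4 − 47436.84 = 2941.56
r = -476.72 / √(303.68 × 2941.56) = -476.72 / 945.1418 ≈ -0.5044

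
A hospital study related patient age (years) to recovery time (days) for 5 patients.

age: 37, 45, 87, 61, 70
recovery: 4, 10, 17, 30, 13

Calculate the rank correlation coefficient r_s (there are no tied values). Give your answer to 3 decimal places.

Rank age: 1, 2, 5, 3, 4
Rank recovery: 1, 2, 4, 5, 3
d = rank(age) − rank(recovery): 0, 0, 1, -2, 1; Σd² = 6
ρ = 1 − 6Σd² / [n(n²−1)] = 1 − 6×6 / (5×24) = 1 − 36/120 ≈ 0.700

0.700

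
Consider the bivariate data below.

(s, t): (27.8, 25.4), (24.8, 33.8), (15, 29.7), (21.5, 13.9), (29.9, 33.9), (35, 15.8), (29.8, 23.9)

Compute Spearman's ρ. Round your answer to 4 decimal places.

Rank s: 4, 3, 1, 2, 6, 7, 5
Rank t: 4, 6, 5, 1, 7, 2, 3
d = rank(s) − rank(t): 0, -3, -4, 1, -1, 5, 2; Σd² = 56
ρ = 1 − 6Σd² / [n(n²−1)] = 1 − 6×56 / (7×48) = 1 − 336/336 ≈ 0.0000

0.0000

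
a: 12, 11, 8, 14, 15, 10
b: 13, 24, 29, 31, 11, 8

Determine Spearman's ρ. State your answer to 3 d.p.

Rank a: 4, 3, 1, 5, 6, 2
Rank b: 3, 4, 5, 6, 2, 1
d = rank(a) − rank(b): 1, -1, -4, -1, 4, 1; Σd² = 36
ρ = 1 − 6Σd² / [n(n²−1)] = 1 − 6×36 / (6×35) = 1 − 216/210 ≈ -0.029

-0.029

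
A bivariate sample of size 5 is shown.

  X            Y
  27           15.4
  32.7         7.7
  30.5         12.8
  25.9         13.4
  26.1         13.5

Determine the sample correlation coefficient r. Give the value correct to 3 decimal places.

-0.822

n = 5, ΣX = 142.2, ΣY = 62.8, ΣX² = 4080.56, ΣY² = 822.1, ΣXY = 1757.4
nΣXY − ΣXΣY = 8787 − 8930.16 = -143.16
nΣX² − (ΣX)² = 20402.8 − 20220.84 = 181.96; nΣY² − (ΣY)² = 4110.5 − 3943.84 = 166.66
r = -143.16 / √(181.96 × 166.66) = -143.16 / 174.1421 ≈ -0.822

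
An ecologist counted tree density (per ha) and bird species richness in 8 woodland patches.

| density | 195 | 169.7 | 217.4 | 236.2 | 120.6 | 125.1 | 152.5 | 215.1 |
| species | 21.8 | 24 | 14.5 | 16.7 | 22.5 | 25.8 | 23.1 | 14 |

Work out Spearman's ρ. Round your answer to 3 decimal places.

-0.738

Rank density: 5, 4, 7, 8, 1, 2, 3, 6
Rank species: 4, 7, 2, 3, 5, 8, 6, 1
d = rank(density) − rank(species): 1, -3, 5, 5, -4, -6, -3, 5; Σd² = 146
ρ = 1 − 6Σd² / [n(n²−1)] = 1 − 6×146 / (8×63) = 1 − 876/504 ≈ -0.738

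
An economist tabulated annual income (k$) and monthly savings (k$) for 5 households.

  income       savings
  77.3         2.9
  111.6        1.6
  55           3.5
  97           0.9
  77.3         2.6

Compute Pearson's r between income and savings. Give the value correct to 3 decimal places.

n = 5, Σx = 418.2, Σy = 11.5, Σx² = 36839.14, Σy² = 30.79, Σxy = 883.51
nΣxy − ΣxΣy = 4417.55 − 4809.3 = -391.75
nΣx² − (Σx)² = 184195.7 − 174891.24 = 9304.46; nΣy² − (Σy)² = 153.95 − 132.25 = 21.7
r = -391.75 / √(9304.46 × 21.7) = -391.75 / 449.3404 ≈ -0.872

-0.872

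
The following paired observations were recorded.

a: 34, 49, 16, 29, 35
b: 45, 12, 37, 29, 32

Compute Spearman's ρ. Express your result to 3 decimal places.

-0.500

Rank a: 3, 5, 1, 2, 4
Rank b: 5, 1, 4, 2, 3
d = rank(a) − rank(b): -2, 4, -3, 0, 1; Σd² = 30
ρ = 1 − 6Σd² / [n(n²−1)] = 1 − 6×30 / (5×24) = 1 − 180/120 ≈ -0.500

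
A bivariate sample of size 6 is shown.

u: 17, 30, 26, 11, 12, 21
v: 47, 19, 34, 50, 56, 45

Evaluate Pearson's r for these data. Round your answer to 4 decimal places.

n = 6, Σu = 117, Σv = 251, Σu² = 2571, Σv² = 11387, Σuv = 4420
nΣuv − ΣuΣv = 26520 − 29367 = -2847
nΣu² − (Σu)² = 15426 − 13689 = 1737; nΣv² − (Σv)² = 68322 − 63001 = 5321
r = -2847 / √(1737 × 5321) = -2847 / 3040.1607 ≈ -0.9365

-0.9365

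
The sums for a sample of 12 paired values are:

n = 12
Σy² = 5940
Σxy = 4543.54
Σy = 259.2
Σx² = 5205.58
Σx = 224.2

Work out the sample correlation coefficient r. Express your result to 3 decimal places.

r = (nΣxy − ΣxΣy) / √[(nΣx² − (Σx)²)(nΣy² − (Σy)²)]
Numerator: 12×4543.54 − 224.2×259.2 = -3590.16
Denominator: √[(62466.96 − 50265.64)(71280 − 67184.64)] = √[12201.32 × 4095.36] = 7068.8611
r = -3590.16 / 7068.8611 ≈ -0.508

-0.508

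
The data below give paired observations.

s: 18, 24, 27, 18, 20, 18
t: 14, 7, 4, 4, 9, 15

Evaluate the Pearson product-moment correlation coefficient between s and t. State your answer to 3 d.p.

n = 6, Σs = 125, Σt = 53, Σs² = 2677, Σt² = 583, Σst = 1050
nΣst − ΣsΣt = 6300 − 6625 = -325
nΣs² − (Σs)² = 16062 − 15625 = 437; nΣt² − (Σt)² = 3498 − 2809 = 689
r = -325 / √(437 × 689) = -325 / 548.7194 ≈ -0.592

-0.592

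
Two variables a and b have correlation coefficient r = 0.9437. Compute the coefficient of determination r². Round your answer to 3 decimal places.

0.891

r² = (0.9437)² = 0.891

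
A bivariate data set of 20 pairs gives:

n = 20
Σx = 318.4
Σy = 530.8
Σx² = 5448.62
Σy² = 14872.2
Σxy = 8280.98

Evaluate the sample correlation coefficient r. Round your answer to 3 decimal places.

r = (nΣxy − ΣxΣy) / √[(nΣx² − (Σx)²)(nΣy² − (Σy)²)]
Numerator: 20×8280.98 − 318.4×530.8 = -3387.12
Denominator: √[(108972.4 − 101378.56)(297444 − 281748.64)] = √[7593.84 × 15695.36] = 10917.3281
r = -3387.12 / 10917.3281 ≈ -0.310

-0.310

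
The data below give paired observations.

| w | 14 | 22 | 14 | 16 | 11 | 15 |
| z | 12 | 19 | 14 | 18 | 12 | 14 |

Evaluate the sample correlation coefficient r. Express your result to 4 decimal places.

0.8615

n = 6, Σw = 92, Σz = 89, Σw² = 1478, Σz² = 1365, Σwz = 1412
nΣwz − ΣwΣz = 8472 − 8188 = 284
nΣw² − (Σw)² = 8868 − 8464 = 404; nΣz² − (Σz)² = 8190 − 7921 = 269
r = 284 / √(404 × 269) = 284 / 329.6604 ≈ 0.8615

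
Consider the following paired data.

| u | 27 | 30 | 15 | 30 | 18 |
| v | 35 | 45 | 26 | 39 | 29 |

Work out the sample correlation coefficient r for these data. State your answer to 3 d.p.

n = 5, Σu = 120, Σv = 174, Σu² = 3078, Σv² = 6288, Σuv = 4377
nΣuv − ΣuΣv = 21885 − 20880 = 1005
nΣu² − (Σu)² = 15390 − 14400 = 990; nΣv² − (Σv)² = 31440 − 30276 = 1164
r = 1005 / √(990 × 1164) = 1005 / 1073.4803 ≈ 0.936

0.936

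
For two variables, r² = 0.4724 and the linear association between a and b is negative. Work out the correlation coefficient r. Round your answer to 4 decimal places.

|r| = √0.4724 = 0.6873
The association is negative, so r = −0.6873.

-0.6873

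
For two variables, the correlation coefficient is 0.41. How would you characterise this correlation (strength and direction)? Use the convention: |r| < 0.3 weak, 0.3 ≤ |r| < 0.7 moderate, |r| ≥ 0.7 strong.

r = 0.41 > 0 so the relationship is positive.
|r| = 0.41, which falls in the moderate range.

moderate positive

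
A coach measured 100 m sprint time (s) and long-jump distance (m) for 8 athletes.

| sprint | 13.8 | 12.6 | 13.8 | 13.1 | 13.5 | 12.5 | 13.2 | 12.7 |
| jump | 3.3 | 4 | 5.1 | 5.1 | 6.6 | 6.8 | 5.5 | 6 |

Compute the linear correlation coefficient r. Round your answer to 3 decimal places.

-0.347

n = 8, Σx = 105.2, Σy = 42.4, Σx² = 1385.28, Σy² = 234.96, Σxy = 556.03
nΣxy − ΣxΣy = 4448.24 − 4460.48 = -12.24
nΣx² − (Σx)² = 11082.24 − 11067.04 = 15.2; nΣy² − (Σy)² = 1879.68 − 1797.76 = 81.92
r = -12.24 / √(15.2 × 81.92) = -12.24 / 35.2872 ≈ -0.347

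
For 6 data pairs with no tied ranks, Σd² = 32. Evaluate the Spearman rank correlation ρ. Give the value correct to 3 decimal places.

0.086

ρ = 1 − 6Σd² / [n(n²−1)] = 1 − 6×32 / (6×35)
  = 1 − 192/210 = 1 − 0.9143 ≈ 0.086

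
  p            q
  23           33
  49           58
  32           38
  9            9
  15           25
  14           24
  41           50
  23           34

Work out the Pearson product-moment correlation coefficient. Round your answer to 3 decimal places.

0.974

n = 8, Σp = 206, Σq = 271, Σp² = 6666, Σq² = 10835, Σpq = 8441
nΣpq − ΣpΣq = 67528 − 55826 = 11702
nΣp² − (Σp)² = 53328 − 42436 = 10892; nΣq² − (Σq)² = 86680 − 73441 = 13239
r = 11702 / √(10892 × 13239) = 11702 / 12008.2966 ≈ 0.974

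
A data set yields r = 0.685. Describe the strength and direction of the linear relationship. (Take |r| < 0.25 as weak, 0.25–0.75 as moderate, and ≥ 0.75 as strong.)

r = 0.685 > 0 so the relationship is positive.
|r| = 0.685, which falls in the moderate range.

moderate positive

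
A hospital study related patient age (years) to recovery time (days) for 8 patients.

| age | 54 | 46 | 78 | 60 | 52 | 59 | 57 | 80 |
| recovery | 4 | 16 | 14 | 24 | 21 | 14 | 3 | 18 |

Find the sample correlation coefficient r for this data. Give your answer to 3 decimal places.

n = 8, Σx = 486, Σy = 114, Σx² = 30550, Σy² = 2014, Σxy = 7013
nΣxy − ΣxΣy = 56104 − 55404 = 700
nΣx² − (Σx)² = 244400 − 236196 = 8204; nΣy² − (Σy)² = 16112 − 12996 = 3116
r = 700 / √(8204 × 3116) = 700 / 5056.0522 ≈ 0.138

0.138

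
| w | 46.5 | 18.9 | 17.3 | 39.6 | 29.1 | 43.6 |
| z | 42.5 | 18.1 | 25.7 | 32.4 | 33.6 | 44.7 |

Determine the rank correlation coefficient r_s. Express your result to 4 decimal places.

Rank w: 6, 2, 1, 4, 3, 5
Rank z: 5, 1, 2, 3, 4, 6
d = rank(w) − rank(z): 1, 1, -1, 1, -1, -1; Σd² = 6
ρ = 1 − 6Σd² / [n(n²−1)] = 1 − 6×6 / (6×35) = 1 − 36/210 ≈ 0.8286

0.8286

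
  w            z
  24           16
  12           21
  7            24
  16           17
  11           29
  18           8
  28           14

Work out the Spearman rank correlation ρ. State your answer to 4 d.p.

Rank w: 6, 3, 1, 4, 2, 5, 7
Rank z: 3, 5, 6, 4, 7, 1, 2
d = rank(w) − rank(z): 3, -2, -5, 0, -5, 4, 5; Σd² = 104
ρ = 1 − 6Σd² / [n(n²−1)] = 1 − 6×104 / (7×48) = 1 − 624/336 ≈ -0.8571

-0.8571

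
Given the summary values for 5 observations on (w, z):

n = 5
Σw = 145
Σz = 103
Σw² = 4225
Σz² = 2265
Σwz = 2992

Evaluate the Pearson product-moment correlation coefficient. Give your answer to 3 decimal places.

r = (nΣwz − ΣwΣz) / √[(nΣw² − (Σw)²)(nΣz² − (Σz)²)]
Numerator: 5×2992 − 145×103 = 25
Denominator: √[(21125 − 21025)(11325 − 10609)] = √[100 × 716] = 267.5818
r = 25 / 267.5818 ≈ 0.093

0.093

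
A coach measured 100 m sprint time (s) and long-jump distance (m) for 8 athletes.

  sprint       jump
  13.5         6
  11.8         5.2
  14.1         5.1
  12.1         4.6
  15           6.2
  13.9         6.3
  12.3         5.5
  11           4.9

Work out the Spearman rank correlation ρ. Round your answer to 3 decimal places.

Rank sprint: 5, 2, 7, 3, 8, 6, 4, 1
Rank jump: 6, 4, 3, 1, 7, 8, 5, 2
d = rank(sprint) − rank(jump): -1, -2, 4, 2, 1, -2, -1, -1; Σd² = 32
ρ = 1 − 6Σd² / [n(n²−1)] = 1 − 6×32 / (8×63) = 1 − 192/504 ≈ 0.619

0.619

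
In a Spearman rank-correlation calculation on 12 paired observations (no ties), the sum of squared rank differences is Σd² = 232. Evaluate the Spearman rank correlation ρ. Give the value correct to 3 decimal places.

ρ = 1 − 6Σd² / [n(n²−1)] = 1 − 6×232 / (12×143)
  = 1 − 1392/1716 = 1 − 0.8112 ≈ 0.189

0.189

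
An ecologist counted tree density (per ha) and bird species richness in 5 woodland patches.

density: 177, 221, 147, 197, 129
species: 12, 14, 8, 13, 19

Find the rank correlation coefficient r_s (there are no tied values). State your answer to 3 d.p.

Rank density: 3, 5, 2, 4, 1
Rank species: 2, 4, 1, 3, 5
d = rank(density) − rank(species): 1, 1, 1, 1, -4; Σd² = 20
ρ = 1 − 6Σd² / [n(n²−1)] = 1 − 6×20 / (5×24) = 1 − 120/120 ≈ 0.000

0.000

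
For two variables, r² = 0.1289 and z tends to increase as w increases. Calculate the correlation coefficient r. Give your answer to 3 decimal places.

0.359

|r| = √0.1289 = 0.359
The association is positive, so r = 0.359.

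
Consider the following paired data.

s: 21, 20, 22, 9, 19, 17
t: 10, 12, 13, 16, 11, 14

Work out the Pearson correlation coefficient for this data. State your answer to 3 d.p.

-0.802

n = 6, Σs = 108, Σt = 76, Σs² = 2056, Σt² = 986, Σst = 1327
nΣst − ΣsΣt = 7962 − 8208 = -246
nΣs² − (Σs)² = 12336 − 11664 = 672; nΣt² − (Σt)² = 5916 − 5776 = 140
r = -246 / √(672 × 140) = -246 / 306.7246 ≈ -0.802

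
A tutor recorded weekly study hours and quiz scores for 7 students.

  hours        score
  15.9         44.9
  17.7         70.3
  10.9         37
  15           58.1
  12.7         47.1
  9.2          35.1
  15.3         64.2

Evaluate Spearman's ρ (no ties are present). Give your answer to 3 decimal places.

Rank hours: 6, 7, 2, 4, 3, 1, 5
Rank score: 3, 7, 2, 5, 4, 1, 6
d = rank(hours) − rank(score): 3, 0, 0, -1, -1, 0, -1; Σd² = 12
ρ = 1 − 6Σd² / [n(n²−1)] = 1 − 6×12 / (7×48) = 1 − 72/336 ≈ 0.786

0.786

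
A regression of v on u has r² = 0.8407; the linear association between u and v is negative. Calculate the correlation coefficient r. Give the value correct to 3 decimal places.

-0.917

|r| = √0.8407 = 0.917
The association is negative, so r = −0.917.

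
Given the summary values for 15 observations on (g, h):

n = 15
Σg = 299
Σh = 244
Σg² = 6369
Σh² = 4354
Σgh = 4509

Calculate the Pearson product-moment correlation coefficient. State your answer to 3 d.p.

r = (nΣgh − ΣgΣh) / √[(nΣg² − (Σg)²)(nΣh² − (Σh)²)]
Numerator: 15×4509 − 299×244 = -5321
Denominator: √[(95535 − 89401)(65310 − 59536)] = √[6134 × 5774] = 5951.2785
r = -5321 / 5951.2785 ≈ -0.894

-0.894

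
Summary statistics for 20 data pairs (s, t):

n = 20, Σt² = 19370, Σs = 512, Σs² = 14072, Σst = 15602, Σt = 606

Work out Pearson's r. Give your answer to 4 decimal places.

0.0896

r = (nΣst − ΣsΣt) / √[(nΣs² − (Σs)²)(nΣt² − (Σt)²)]
Numerator: 20×15602 − 512×606 = 1768
Denominator: √[(281440 − 262144)(387400 − 367236)] = √[19296 × 20164] = 19725.2261
r = 1768 / 19725.2261 ≈ 0.0896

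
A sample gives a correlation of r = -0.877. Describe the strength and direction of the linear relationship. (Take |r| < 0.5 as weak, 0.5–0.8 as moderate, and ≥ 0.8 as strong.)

strong negative

r = -0.877 < 0 so the relationship is negative.
|r| = 0.877, which falls in the strong range.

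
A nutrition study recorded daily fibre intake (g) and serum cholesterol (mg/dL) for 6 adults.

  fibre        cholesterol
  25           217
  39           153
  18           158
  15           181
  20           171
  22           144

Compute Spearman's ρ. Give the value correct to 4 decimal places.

-0.2571

Rank fibre: 5, 6, 2, 1, 3, 4
Rank cholesterol: 6, 2, 3, 5, 4, 1
d = rank(fibre) − rank(cholesterol): -1, 4, -1, -4, -1, 3; Σd² = 44
ρ = 1 − 6Σd² / [n(n²−1)] = 1 − 6×44 / (6×35) = 1 − 264/210 ≈ -0.2571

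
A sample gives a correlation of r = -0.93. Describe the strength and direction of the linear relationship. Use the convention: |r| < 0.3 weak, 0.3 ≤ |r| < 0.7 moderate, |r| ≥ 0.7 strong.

strong negative

r = -0.93 < 0 so the relationship is negative.
|r| = 0.93, which falls in the strong range.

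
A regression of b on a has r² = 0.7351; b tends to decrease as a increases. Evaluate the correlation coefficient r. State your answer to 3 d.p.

|r| = √0.7351 = 0.857
The association is negative, so r = −0.857.

-0.857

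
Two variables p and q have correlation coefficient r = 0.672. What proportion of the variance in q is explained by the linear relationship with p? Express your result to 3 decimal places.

0.452

r² = (0.672)² = 0.452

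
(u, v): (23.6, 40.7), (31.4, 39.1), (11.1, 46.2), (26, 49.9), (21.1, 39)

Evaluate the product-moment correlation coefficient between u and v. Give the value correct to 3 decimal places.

n = 5, Σu = 113.2, Σv = 214.9, Σu² = 2787.34, Σv² = 9330.75, Σuv = 4821.38
nΣuv − ΣuΣv = 24106.9 − 24326.68 = -219.78
nΣu² − (Σu)² = 13936.7 − 12814.24 = 1122.46; nΣv² − (Σv)² = 46653.75 − 46182.01 = 471.74
r = -219.78 / √(1122.46 × 471.74) = -219.78 / 727.6739 ≈ -0.302

-0.302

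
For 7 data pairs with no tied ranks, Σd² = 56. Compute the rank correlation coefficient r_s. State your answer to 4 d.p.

ρ = 1 − 6Σd² / [n(n²−1)] = 1 − 6×56 / (7×48)
  = 1 − 336/336 = 1 − 1.00000 ≈ 0.0000

0.0000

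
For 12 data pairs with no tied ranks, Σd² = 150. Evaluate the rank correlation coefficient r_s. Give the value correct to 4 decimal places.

ρ = 1 − 6Σd² / [n(n²−1)] = 1 − 6×150 / (12×143)
  = 1 − 900/1716 = 1 − 0.52448 ≈ 0.4755

0.4755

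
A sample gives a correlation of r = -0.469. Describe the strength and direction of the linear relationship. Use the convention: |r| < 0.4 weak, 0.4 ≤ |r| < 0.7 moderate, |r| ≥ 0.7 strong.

moderate negative

r = -0.469 < 0 so the relationship is negative.
|r| = 0.469, which falls in the moderate range.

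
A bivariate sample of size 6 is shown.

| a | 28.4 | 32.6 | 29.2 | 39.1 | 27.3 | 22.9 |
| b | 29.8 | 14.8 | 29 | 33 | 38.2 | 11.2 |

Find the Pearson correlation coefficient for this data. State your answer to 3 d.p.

0.337

n = 6, Σa = 179.5, Σb = 156, Σa² = 5520.47, Σb² = 4621.76, Σab = 4765.24
nΣab − ΣaΣb = 28591.44 − 28002 = 589.44
nΣa² − (Σa)² = 33122.82 − 32220.25 = 902.57; nΣb² − (Σb)² = 27730.56 − 24336 = 3394.56
r = 589.44 / √(902.57 × 3394.56) = 589.44 / 1750.3794 ≈ 0.337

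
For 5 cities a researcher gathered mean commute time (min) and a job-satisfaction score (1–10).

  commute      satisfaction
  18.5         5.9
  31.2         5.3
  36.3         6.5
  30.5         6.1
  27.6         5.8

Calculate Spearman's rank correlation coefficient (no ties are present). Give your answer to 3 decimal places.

Rank commute: 1, 4, 5, 3, 2
Rank satisfaction: 3, 1, 5, 4, 2
d = rank(commute) − rank(satisfaction): -2, 3, 0, -1, 0; Σd² = 14
ρ = 1 − 6Σd² / [n(n²−1)] = 1 − 6×14 / (5×24) = 1 − 84/120 ≈ 0.300

0.300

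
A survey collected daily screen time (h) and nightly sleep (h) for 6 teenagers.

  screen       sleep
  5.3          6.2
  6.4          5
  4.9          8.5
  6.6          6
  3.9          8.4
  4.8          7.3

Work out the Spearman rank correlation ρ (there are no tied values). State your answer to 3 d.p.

-0.771

Rank screen: 4, 5, 3, 6, 1, 2
Rank sleep: 3, 1, 6, 2, 5, 4
d = rank(screen) − rank(sleep): 1, 4, -3, 4, -4, -2; Σd² = 62
ρ = 1 − 6Σd² / [n(n²−1)] = 1 − 6×62 / (6×35) = 1 − 372/210 ≈ -0.771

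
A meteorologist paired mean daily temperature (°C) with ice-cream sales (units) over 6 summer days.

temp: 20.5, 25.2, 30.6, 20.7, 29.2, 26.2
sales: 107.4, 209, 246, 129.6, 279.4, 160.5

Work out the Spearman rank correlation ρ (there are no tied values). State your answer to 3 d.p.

Rank temp: 1, 3, 6, 2, 5, 4
Rank sales: 1, 4, 5, 2, 6, 3
d = rank(temp) − rank(sales): 0, -1, 1, 0, -1, 1; Σd² = 4
ρ = 1 − 6Σd² / [n(n²−1)] = 1 − 6×4 / (6×35) = 1 − 24/210 ≈ 0.886

0.886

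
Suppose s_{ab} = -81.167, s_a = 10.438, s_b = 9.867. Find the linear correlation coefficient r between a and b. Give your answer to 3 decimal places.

-0.788

r = Cov(a,b) / (s_a · s_b) = -81.167 / (10.438 × 9.867)
  = -81.167 / 102.9917 ≈ -0.788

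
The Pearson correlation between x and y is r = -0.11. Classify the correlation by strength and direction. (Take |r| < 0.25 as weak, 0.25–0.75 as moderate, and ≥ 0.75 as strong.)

r = -0.11 < 0 so the relationship is negative.
|r| = 0.11, which falls in the weak range.

weak negative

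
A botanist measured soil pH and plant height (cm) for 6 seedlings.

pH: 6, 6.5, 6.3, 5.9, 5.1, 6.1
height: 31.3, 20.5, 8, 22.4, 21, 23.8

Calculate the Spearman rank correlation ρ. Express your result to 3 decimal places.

-0.429

Rank pH: 3, 6, 5, 2, 1, 4
Rank height: 6, 2, 1, 4, 3, 5
d = rank(pH) − rank(height): -3, 4, 4, -2, -2, -1; Σd² = 50
ρ = 1 − 6Σd² / [n(n²−1)] = 1 − 6×50 / (6×35) = 1 − 300/210 ≈ -0.429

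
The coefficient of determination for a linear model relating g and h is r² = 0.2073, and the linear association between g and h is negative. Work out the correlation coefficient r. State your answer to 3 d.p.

|r| = √0.2073 = 0.455
The association is negative, so r = −0.455.

-0.455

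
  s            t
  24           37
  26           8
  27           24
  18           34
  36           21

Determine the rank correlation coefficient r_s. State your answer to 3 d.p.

-0.600

Rank s: 2, 3, 4, 1, 5
Rank t: 5, 1, 3, 4, 2
d = rank(s) − rank(t): -3, 2, 1, -3, 3; Σd² = 32
ρ = 1 − 6Σd² / [n(n²−1)] = 1 − 6×32 / (5×24) = 1 − 192/120 ≈ -0.600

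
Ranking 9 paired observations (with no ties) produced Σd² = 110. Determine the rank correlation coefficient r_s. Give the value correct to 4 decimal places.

0.0833

ρ = 1 − 6Σd² / [n(n²−1)] = 1 − 6×110 / (9×80)
  = 1 − 660/720 = 1 − 0.91667 ≈ 0.0833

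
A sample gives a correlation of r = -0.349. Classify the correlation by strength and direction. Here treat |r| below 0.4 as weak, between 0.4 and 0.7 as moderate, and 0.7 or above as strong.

weak negative

r = -0.349 < 0 so the relationship is negative.
|r| = 0.349, which falls in the weak range.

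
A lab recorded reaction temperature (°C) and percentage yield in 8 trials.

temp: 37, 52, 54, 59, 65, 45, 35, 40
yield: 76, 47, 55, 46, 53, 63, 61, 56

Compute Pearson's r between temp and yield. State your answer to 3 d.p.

n = 8, Σx = 387, Σy = 457, Σx² = 19545, Σy² = 26761, Σxy = 21595
nΣxy − ΣxΣy = 172760 − 176859 = -4099
nΣx² − (Σx)² = 156360 − 149769 = 6591; nΣy² − (Σy)² = 214088 − 208849 = 5239
r = -4099 / √(6591 × 5239) = -4099 / 5876.2445 ≈ -0.698

-0.698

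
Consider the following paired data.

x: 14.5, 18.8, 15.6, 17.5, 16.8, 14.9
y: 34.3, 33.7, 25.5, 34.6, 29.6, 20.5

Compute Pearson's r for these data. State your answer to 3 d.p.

0.495

n = 6, Σx = 98.1, Σy = 178.2, Σx² = 1617.55, Σy² = 5456, Σxy = 2936.94
nΣxy − ΣxΣy = 17621.64 − 17481.42 = 140.22
nΣx² − (Σx)² = 9705.3 − 9623.61 = 81.69; nΣy² − (Σy)² = 32736 − 31755.24 = 980.76
r = 140.22 / √(81.69 × 980.76) = 140.22 / 283.0517 ≈ 0.495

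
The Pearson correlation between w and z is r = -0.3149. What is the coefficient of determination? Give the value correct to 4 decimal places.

0.0992

r² = (-0.3149)² = 0.0992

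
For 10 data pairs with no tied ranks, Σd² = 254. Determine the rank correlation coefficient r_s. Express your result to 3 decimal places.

-0.539

ρ = 1 − 6Σd² / [n(n²−1)] = 1 − 6×254 / (10×99)
  = 1 − 1524/990 = 1 − 1.5394 ≈ -0.539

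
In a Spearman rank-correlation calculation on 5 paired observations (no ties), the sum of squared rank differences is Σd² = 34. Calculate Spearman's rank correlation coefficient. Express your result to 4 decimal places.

-0.7000

ρ = 1 − 6Σd² / [n(n²−1)] = 1 − 6×34 / (5×24)
  = 1 − 204/120 = 1 − 1.70000 ≈ -0.7000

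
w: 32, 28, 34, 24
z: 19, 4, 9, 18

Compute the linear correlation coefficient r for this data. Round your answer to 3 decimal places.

-0.177

n = 4, Σw = 118, Σz = 50, Σw² = 3540, Σz² = 782, Σwz = 1458
nΣwz − ΣwΣz = 5832 − 5900 = -68
nΣw² − (Σw)² = 14160 − 13924 = 236; nΣz² − (Σz)² = 3128 − 2500 = 628
r = -68 / √(236 × 628) = -68 / 384.9779 ≈ -0.177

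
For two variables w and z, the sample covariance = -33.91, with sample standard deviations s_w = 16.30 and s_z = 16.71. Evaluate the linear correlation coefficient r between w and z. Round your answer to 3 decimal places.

-0.124

r = Cov(w,z) / (s_w · s_z) = -33.91 / (16.30 × 16.71)
  = -33.91 / 272.3730 ≈ -0.124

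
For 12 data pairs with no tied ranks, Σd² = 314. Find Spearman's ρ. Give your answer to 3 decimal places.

ρ = 1 − 6Σd² / [n(n²−1)] = 1 − 6×314 / (12×143)
  = 1 − 1884/1716 = 1 − 1.0979 ≈ -0.098

-0.098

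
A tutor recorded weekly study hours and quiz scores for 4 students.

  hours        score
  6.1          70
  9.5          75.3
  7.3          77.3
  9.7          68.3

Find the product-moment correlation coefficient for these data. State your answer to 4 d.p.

-0.0754

n = 4, Σx = 32.6, Σy = 290.9, Σx² = 274.84, Σy² = 21210.27, Σxy = 2369.15
nΣxy − ΣxΣy = 9476.6 − 9483.34 = -6.74
nΣx² − (Σx)² = 1099.36 − 1062.76 = 36.6; nΣy² − (Σy)² = 84841.08 − 84622.81 = 218.27
r = -6.74 / √(36.6 × 218.27) = -6.74 / 89.3794 ≈ -0.0754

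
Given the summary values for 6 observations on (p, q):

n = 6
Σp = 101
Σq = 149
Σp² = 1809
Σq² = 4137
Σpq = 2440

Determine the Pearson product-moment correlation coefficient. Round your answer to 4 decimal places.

r = (nΣpq − ΣpΣq) / √[(nΣp² − (Σp)²)(nΣq² − (Σq)²)]
Numerator: 6×2440 − 101×149 = -409
Denominator: √[(10854 − 10201)(24822 − 22201)] = √[653 × 2621] = 1308.2481
r = -409 / 1308.2481 ≈ -0.3126

-0.3126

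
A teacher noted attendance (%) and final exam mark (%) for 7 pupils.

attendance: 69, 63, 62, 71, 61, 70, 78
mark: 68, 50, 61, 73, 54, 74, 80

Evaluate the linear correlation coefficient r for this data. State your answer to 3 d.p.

0.918

n = 7, Σx = 474, Σy = 460, Σx² = 32320, Σy² = 30966, Σxy = 31521
nΣxy − ΣxΣy = 220647 − 218040 = 2607
nΣx² − (Σx)² = 226240 − 224676 = 1564; nΣy² − (Σy)² = 216762 − 211600 = 5162
r = 2607 / √(1564 × 5162) = 2607 / 2841.3673 ≈ 0.918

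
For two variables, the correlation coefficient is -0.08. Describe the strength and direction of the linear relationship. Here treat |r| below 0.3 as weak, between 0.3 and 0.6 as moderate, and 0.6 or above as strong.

weak negative

r = -0.08 < 0 so the relationship is negative.
|r| = 0.08, which falls in the weak range.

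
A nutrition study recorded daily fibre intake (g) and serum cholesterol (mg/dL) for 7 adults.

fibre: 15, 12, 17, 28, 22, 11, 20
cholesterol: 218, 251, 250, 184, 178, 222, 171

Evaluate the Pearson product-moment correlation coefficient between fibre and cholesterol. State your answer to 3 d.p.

n = 7, Σx = 125, Σy = 1474, Σx² = 2447, Σy² = 317090, Σxy = 25462
nΣxy − ΣxΣy = 178234 − 184250 = -6016
nΣx² − (Σx)² = 17129 − 15625 = 1504; nΣy² − (Σy)² = 2219630 − 2172676 = 46954
r = -6016 / √(1504 × 46954) = -6016 / 8403.5002 ≈ -0.716

-0.716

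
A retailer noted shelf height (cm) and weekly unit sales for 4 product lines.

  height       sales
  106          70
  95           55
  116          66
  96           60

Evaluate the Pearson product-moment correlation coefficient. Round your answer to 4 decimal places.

n = 4, Σx = 413, Σy = 251, Σx² = 42933, Σy² = 15881, Σxy = 26061
nΣxy − ΣxΣy = 104244 − 103663 = 581
nΣx² − (Σx)² = 171732 − 170569 = 1163; nΣy² − (Σy)² = 63524 − 63001 = 523
r = 581 / √(1163 × 523) = 581 / 779.9032 ≈ 0.7450

0.7450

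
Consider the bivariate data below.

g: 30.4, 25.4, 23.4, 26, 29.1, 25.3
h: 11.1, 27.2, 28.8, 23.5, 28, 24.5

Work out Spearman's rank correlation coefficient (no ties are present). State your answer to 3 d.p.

Rank g: 6, 3, 1, 4, 5, 2
Rank h: 1, 4, 6, 2, 5, 3
d = rank(g) − rank(h): 5, -1, -5, 2, 0, -1; Σd² = 56
ρ = 1 − 6Σd² / [n(n²−1)] = 1 − 6×56 / (6×35) = 1 − 336/210 ≈ -0.600

-0.600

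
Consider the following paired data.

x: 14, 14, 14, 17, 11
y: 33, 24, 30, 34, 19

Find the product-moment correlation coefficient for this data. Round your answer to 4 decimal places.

0.8333

n = 5, Σx = 70, Σy = 140, Σx² = 998, Σy² = 4082, Σxy = 2005
nΣxy − ΣxΣy = 10025 − 9800 = 225
nΣx² − (Σx)² = 4990 − 4900 = 90; nΣy² − (Σy)² = 20410 − 19600 = 810
r = 225 / √(90 × 810) = 225 / 270.0000 ≈ 0.8333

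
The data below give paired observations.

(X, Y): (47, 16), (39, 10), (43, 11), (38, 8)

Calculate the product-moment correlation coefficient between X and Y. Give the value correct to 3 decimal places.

0.958

n = 4, ΣX = 167, ΣY = 45, ΣX² = 7023, ΣY² = 541, ΣXY = 1919
nΣXY − ΣXΣY = 7676 − 7515 = 161
nΣX² − (ΣX)² = 28092 − 27889 = 203; nΣY² − (ΣY)² = 2164 − 2025 = 139
r = 161 / √(203 × 139) = 161 / 167.9792 ≈ 0.958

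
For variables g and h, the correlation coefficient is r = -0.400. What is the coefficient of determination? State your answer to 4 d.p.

r² = (-0.400)² = 0.1600

0.1600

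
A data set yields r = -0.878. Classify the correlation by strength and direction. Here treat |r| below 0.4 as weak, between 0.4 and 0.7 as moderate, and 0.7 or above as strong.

r = -0.878 < 0 so the relationship is negative.
|r| = 0.878, which falls in the strong range.

strong negative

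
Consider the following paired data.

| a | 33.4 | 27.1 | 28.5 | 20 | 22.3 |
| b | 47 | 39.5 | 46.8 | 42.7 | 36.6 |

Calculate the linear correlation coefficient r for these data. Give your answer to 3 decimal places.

n = 5, Σa = 131.3, Σb = 212.6, Σa² = 3559.51, Σb² = 9122.34, Σab = 5644.23
nΣab − ΣaΣb = 28221.15 − 27914.38 = 306.77
nΣa² − (Σa)² = 17797.55 − 17239.69 = 557.86; nΣb² − (Σb)² = 45611.7 − 45198.76 = 412.94
r = 306.77 / √(557.86 × 412.94) = 306.77 / 479.9612 ≈ 0.639

0.639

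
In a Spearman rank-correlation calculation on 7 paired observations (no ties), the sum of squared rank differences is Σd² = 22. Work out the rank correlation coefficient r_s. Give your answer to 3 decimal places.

ρ = 1 − 6Σd² / [n(n²−1)] = 1 − 6×22 / (7×48)
  = 1 − 132/336 = 1 − 0.3929 ≈ 0.607

0.607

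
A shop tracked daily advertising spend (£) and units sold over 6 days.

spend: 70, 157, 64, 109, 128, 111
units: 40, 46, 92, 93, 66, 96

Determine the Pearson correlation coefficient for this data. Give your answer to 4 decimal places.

-0.2183

n = 6, Σx = 639, Σy = 433, Σx² = 74231, Σy² = 34401, Σxy = 45151
nΣxy − ΣxΣy = 270906 − 276687 = -5781
nΣx² − (Σx)² = 445386 − 408321 = 37065; nΣy² − (Σy)² = 206406 − 187489 = 18917
r = -5781 / √(37065 × 18917) = -5781 / 26479.3996 ≈ -0.2183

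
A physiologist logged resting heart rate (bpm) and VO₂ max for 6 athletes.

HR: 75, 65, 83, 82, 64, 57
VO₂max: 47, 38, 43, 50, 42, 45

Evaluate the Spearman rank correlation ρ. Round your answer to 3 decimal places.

Rank HR: 4, 3, 6, 5, 2, 1
Rank VO₂max: 5, 1, 3, 6, 2, 4
d = rank(HR) − rank(VO₂max): -1, 2, 3, -1, 0, -3; Σd² = 24
ρ = 1 − 6Σd² / [n(n²−1)] = 1 − 6×24 / (6×35) = 1 − 144/210 ≈ 0.314

0.314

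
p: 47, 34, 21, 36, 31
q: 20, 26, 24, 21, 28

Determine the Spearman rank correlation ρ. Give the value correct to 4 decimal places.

-0.7000

Rank p: 5, 3, 1, 4, 2
Rank q: 1, 4, 3, 2, 5
d = rank(p) − rank(q): 4, -1, -2, 2, -3; Σd² = 34
ρ = 1 − 6Σd² / [n(n²−1)] = 1 − 6×34 / (5×24) = 1 − 204/120 ≈ -0.7000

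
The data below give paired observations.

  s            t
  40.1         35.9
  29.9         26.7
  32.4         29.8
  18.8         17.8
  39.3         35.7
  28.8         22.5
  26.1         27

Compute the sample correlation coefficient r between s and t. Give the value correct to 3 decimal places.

0.953

n = 7, Σs = 215.4, Σt = 195.4, Σs² = 6960.36, Σt² = 5716.32, Σst = 6293.79
nΣst − ΣsΣt = 44056.53 − 42089.16 = 1967.37
nΣs² − (Σs)² = 48722.52 − 46397.16 = 2325.36; nΣt² − (Σt)² = 40014.24 − 38181.16 = 1833.08
r = 1967.37 / √(2325.36 × 1833.08) = 1967.37 / 2064.5995 ≈ 0.953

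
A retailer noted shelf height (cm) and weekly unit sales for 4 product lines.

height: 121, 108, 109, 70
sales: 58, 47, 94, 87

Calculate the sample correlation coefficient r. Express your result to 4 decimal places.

-0.4949

n = 4, Σx = 408, Σy = 286, Σx² = 43086, Σy² = 21978, Σxy = 28430
nΣxy − ΣxΣy = 113720 − 116688 = -2968
nΣx² − (Σx)² = 172344 − 166464 = 5880; nΣy² − (Σy)² = 87912 − 81796 = 6116
r = -2968 / √(5880 × 6116) = -2968 / 5996.8392 ≈ -0.4949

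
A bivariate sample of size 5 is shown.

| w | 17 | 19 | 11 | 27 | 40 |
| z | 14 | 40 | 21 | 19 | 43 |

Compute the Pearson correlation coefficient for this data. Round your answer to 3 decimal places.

0.574

n = 5, Σw = 114, Σz = 137, Σw² = 3100, Σz² = 4447, Σwz = 3462
nΣwz − ΣwΣz = 17310 − 15618 = 1692
nΣw² − (Σw)² = 15500 − 12996 = 2504; nΣz² − (Σz)² = 22235 − 18769 = 3466
r = 1692 / √(2504 × 3466) = 1692 / 2945.9912 ≈ 0.574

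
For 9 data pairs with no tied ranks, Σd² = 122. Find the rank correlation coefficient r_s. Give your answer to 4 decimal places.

ρ = 1 − 6Σd² / [n(n²−1)] = 1 − 6×122 / (9×80)
  = 1 − 732/720 = 1 − 1.01667 ≈ -0.0167

-0.0167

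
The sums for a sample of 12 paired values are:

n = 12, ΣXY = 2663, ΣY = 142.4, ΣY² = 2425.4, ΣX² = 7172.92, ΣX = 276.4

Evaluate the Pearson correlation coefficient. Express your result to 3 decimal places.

-0.801

r = (nΣXY − ΣXΣY) / √[(nΣX² − (ΣX)²)(nΣY² − (ΣY)²)]
Numerator: 12×2663 − 276.4×142.4 = -7403.36
Denominator: √[(86075.04 − 76396.96)(29104.8 − 20277.76)] = √[9678.08 × 8827.04] = 9242.7701
r = -7403.36 / 9242.7701 ≈ -0.801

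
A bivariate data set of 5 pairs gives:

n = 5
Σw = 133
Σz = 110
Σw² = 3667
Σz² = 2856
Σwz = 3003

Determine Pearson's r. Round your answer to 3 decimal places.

r = (nΣwz − ΣwΣz) / √[(nΣw² − (Σw)²)(nΣz² − (Σz)²)]
Numerator: 5×3003 − 133×110 = 385
Denominator: √[(18335 − 17689)(14280 − 12100)] = √[646 × 2180] = 1186.7097
r = 385 / 1186.7097 ≈ 0.324

0.324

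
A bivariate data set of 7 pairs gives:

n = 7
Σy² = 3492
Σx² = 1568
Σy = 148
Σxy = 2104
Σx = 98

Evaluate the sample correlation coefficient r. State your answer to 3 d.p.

r = (nΣxy − ΣxΣy) / √[(nΣx² − (Σx)²)(nΣy² − (Σy)²)]
Numerator: 7×2104 − 98×148 = 224
Denominator: √[(10976 − 9604)(24444 − 21904)] = √[1372 × 2540] = 1866.7833
r = 224 / 1866.7833 ≈ 0.120

0.120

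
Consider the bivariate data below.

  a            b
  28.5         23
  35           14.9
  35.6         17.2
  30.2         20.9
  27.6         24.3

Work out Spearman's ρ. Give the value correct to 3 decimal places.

-0.900

Rank a: 2, 4, 5, 3, 1
Rank b: 4, 1, 2, 3, 5
d = rank(a) − rank(b): -2, 3, 3, 0, -4; Σd² = 38
ρ = 1 − 6Σd² / [n(n²−1)] = 1 − 6×38 / (5×24) = 1 − 228/120 ≈ -0.900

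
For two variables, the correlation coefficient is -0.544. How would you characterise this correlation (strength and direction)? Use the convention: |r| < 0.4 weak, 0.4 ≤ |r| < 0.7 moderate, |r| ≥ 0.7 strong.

r = -0.544 < 0 so the relationship is negative.
|r| = 0.544, which falls in the moderate range.

moderate negative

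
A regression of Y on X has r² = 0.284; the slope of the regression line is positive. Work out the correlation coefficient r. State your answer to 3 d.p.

0.533

|r| = √0.284 = 0.533
The association is positive, so r = 0.533.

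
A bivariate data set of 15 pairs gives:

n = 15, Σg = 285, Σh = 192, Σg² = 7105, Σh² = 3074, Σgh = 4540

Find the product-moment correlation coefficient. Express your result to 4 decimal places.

0.8740

r = (nΣgh − ΣgΣh) / √[(nΣg² − (Σg)²)(nΣh² − (Σh)²)]
Numerator: 15×4540 − 285×192 = 13380
Denominator: √[(106575 − 81225)(46110 − 36864)] = √[25350 × 9246] = 15309.6734
r = 13380 / 15309.6734 ≈ 0.8740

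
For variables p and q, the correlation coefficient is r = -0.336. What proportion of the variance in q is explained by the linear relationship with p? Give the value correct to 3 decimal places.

r² = (-0.336)² = 0.113

0.113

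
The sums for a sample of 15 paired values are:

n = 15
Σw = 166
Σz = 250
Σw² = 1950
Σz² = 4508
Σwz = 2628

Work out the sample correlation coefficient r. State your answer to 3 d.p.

r = (nΣwz − ΣwΣz) / √[(nΣw² − (Σw)²)(nΣz² − (Σz)²)]
Numerator: 15×2628 − 166×250 = -2080
Denominator: √[(29250 − 27556)(67620 − 62500)] = √[1694 × 5120] = 2945.0433
r = -2080 / 2945.0433 ≈ -0.706

-0.706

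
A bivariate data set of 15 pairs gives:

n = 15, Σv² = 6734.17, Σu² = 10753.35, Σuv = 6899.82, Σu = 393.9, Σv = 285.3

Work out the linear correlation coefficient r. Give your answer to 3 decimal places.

-0.809

r = (nΣuv − ΣuΣv) / √[(nΣu² − (Σu)²)(nΣv² − (Σv)²)]
Numerator: 15×6899.82 − 393.9×285.3 = -8882.37
Denominator: √[(161300.25 − 155157.21)(101012.55 − 81396.09)] = √[6143.04 × 19616.46] = 10977.4632
r = -8882.37 / 10977.4632 ≈ -0.809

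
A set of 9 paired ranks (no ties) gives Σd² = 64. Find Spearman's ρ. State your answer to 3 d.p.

ρ = 1 − 6Σd² / [n(n²−1)] = 1 − 6×64 / (9×80)
  = 1 − 384/720 = 1 − 0.5333 ≈ 0.467

0.467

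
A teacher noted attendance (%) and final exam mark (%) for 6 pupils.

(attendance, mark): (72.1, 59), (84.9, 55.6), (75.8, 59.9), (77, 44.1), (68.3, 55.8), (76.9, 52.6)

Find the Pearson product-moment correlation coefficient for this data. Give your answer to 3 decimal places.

-0.194

n = 6, Σx = 455, Σy = 327, Σx² = 34659.56, Σy² = 17985.58, Σxy = 24766.54
nΣxy − ΣxΣy = 148599.24 − 148785 = -185.76
nΣx² − (Σx)² = 207957.36 − 207025 = 932.36; nΣy² − (Σy)² = 107913.48 − 106929 = 984.48
r = -185.76 / √(932.36 × 984.48) = -185.76 / 958.0656 ≈ -0.194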